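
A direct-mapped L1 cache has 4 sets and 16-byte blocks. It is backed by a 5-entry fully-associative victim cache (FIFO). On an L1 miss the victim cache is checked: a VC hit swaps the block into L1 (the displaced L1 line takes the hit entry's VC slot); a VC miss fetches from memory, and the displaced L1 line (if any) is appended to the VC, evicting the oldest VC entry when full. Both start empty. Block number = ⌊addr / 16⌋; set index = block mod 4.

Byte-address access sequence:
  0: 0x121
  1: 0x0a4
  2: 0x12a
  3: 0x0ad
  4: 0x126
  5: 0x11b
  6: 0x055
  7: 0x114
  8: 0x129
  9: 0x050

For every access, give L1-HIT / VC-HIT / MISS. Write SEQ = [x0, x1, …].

SEQ = [MISS, MISS, VC-HIT, VC-HIT, VC-HIT, MISS, MISS, VC-HIT, L1-HIT, VC-HIT]

#0 0x121→b18/s2 MISS; vc=[]
#1 0xa4→b10/s2 MISS; vc=[18]
#2 0x12a→b18/s2 VC-HIT; vc=[10]
#3 0xad→b10/s2 VC-HIT; vc=[18]
#4 0x126→b18/s2 VC-HIT; vc=[10]
#5 0x11b→b17/s1 MISS; vc=[10]
#6 0x55→b5/s1 MISS; vc=[10,17]
#7 0x114→b17/s1 VC-HIT; vc=[10,5]
#8 0x129→b18/s2 L1-HIT; vc=[10,5]
#9 0x50→b5/s1 VC-HIT; vc=[10,17]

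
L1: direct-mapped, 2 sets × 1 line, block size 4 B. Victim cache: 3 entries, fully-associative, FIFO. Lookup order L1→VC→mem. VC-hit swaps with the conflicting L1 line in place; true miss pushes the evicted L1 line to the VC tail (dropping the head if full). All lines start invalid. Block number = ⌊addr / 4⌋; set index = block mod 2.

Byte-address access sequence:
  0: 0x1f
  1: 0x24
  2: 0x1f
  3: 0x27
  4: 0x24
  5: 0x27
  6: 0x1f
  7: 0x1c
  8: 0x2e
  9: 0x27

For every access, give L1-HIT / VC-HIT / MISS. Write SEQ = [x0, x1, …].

  [0] addr=0x1f blk=7 s=1: MISS | VC []
  [1] addr=0x24 blk=9 s=1: MISS | VC [7]
  [2] addr=0x1f blk=7 s=1: VC-HIT | VC [9]
  [3] addr=0x27 blk=9 s=1: VC-HIT | VC [7]
  [4] addr=0x24 blk=9 s=1: L1-HIT | VC [7]
  [5] addr=0x27 blk=9 s=1: L1-HIT | VC [7]
  [6] addr=0x1f blk=7 s=1: VC-HIT | VC [9]
  [7] addr=0x1c blk=7 s=1: L1-HIT | VC [9]
  [8] addr=0x2e blk=11 s=1: MISS | VC [9, 7]
  [9] addr=0x27 blk=9 s=1: VC-HIT | VC [11, 7]

SEQ = [MISS, MISS, VC-HIT, VC-HIT, L1-HIT, L1-HIT, VC-HIT, L1-HIT, MISS, VC-HIT]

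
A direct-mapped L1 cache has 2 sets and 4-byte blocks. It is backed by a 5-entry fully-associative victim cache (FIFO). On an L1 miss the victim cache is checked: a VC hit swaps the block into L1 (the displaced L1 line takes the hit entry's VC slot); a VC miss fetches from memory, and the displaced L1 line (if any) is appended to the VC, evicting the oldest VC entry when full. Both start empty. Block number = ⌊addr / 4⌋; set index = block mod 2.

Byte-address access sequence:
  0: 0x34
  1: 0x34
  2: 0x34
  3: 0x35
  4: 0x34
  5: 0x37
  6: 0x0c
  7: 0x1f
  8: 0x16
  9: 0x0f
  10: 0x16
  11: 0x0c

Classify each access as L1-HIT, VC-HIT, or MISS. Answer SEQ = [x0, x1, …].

  [0] addr=0x34 blk=13 s=1: MISS | VC []
  [1] addr=0x34 blk=13 s=1: L1-HIT | VC []
  [2] addr=0x34 blk=13 s=1: L1-HIT | VC []
  [3] addr=0x35 blk=13 s=1: L1-HIT | VC []
  [4] addr=0x34 blk=13 s=1: L1-HIT | VC []
  [5] addr=0x37 blk=13 s=1: L1-HIT | VC []
  [6] addr=0xc blk=3 s=1: MISS | VC [13]
  [7] addr=0x1f blk=7 s=1: MISS | VC [13, 3]
  [8] addr=0x16 blk=5 s=1: MISS | VC [13, 3, 7]
  [9] addr=0xf blk=3 s=1: VC-HIT | VC [13, 5, 7]
  [10] addr=0x16 blk=5 s=1: VC-HIT | VC [13, 3, 7]
  [11] addr=0xc blk=3 s=1: VC-HIT | VC [13, 5, 7]

SEQ = [MISS, L1-HIT, L1-HIT, L1-HIT, L1-HIT, L1-HIT, MISS, MISS, MISS, VC-HIT, VC-HIT, VC-HIT]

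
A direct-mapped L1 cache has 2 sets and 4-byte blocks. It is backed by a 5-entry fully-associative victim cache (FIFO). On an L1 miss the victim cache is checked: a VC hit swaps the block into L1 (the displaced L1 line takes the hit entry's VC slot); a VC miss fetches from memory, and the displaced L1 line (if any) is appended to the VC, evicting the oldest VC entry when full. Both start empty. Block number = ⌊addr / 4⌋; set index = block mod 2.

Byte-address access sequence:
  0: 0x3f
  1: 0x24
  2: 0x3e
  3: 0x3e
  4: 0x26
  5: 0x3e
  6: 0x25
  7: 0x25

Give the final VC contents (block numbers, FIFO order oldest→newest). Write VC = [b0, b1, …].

#0 0x3f→b15/s1 MISS; vc=[]
#1 0x24→b9/s1 MISS; vc=[15]
#2 0x3e→b15/s1 VC-HIT; vc=[9]
#3 0x3e→b15/s1 L1-HIT; vc=[9]
#4 0x26→b9/s1 VC-HIT; vc=[15]
#5 0x3e→b15/s1 VC-HIT; vc=[9]
#6 0x25→b9/s1 VC-HIT; vc=[15]
#7 0x25→b9/s1 L1-HIT; vc=[15]

VC = [15]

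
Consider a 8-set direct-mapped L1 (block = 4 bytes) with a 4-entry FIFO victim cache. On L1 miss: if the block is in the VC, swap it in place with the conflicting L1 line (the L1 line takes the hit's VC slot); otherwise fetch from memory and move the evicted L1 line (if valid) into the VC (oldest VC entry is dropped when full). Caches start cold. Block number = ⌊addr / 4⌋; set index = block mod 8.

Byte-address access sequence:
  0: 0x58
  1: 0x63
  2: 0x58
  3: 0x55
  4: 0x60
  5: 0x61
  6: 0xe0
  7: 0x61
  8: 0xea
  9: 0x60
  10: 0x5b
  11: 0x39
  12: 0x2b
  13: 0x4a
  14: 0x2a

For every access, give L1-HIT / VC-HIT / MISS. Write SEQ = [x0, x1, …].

  [0] addr=0x58 blk=22 s=6: MISS | VC []
  [1] addr=0x63 blk=24 s=0: MISS | VC []
  [2] addr=0x58 blk=22 s=6: L1-HIT | VC []
  [3] addr=0x55 blk=21 s=5: MISS | VC []
  [4] addr=0x60 blk=24 s=0: L1-HIT | VC []
  [5] addr=0x61 blk=24 s=0: L1-HIT | VC []
  [6] addr=0xe0 blk=56 s=0: MISS | VC [24]
  [7] addr=0x61 blk=24 s=0: VC-HIT | VC [56]
  [8] addr=0xea blk=58 s=2: MISS | VC [56]
  [9] addr=0x60 blk=24 s=0: L1-HIT | VC [56]
  [10] addr=0x5b blk=22 s=6: L1-HIT | VC [56]
  [11] addr=0x39 blk=14 s=6: MISS | VC [56, 22]
  [12] addr=0x2b blk=10 s=2: MISS | VC [56, 22, 58]
  [13] addr=0x4a blk=18 s=2: MISS | VC [56, 22, 58, 10]
  [14] addr=0x2a blk=10 s=2: VC-HIT | VC [56, 22, 58, 18]

SEQ = [MISS, MISS, L1-HIT, MISS, L1-HIT, L1-HIT, MISS, VC-HIT, MISS, L1-HIT, L1-HIT, MISS, MISS, MISS, VC-HIT]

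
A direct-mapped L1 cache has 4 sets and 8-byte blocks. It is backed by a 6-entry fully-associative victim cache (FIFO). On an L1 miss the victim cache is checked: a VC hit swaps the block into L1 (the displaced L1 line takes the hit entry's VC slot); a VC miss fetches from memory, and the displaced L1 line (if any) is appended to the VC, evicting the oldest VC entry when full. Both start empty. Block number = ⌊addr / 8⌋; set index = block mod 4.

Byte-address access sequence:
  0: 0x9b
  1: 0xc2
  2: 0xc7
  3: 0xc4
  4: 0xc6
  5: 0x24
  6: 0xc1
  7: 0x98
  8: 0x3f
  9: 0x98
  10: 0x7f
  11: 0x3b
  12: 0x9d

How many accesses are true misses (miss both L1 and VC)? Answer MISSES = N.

  [0] addr=0x9b blk=19 s=3: MISS | VC []
  [1] addr=0xc2 blk=24 s=0: MISS | VC []
  [2] addr=0xc7 blk=24 s=0: L1-HIT | VC []
  [3] addr=0xc4 blk=24 s=0: L1-HIT | VC []
  [4] addr=0xc6 blk=24 s=0: L1-HIT | VC []
  [5] addr=0x24 blk=4 s=0: MISS | VC [24]
  [6] addr=0xc1 blk=24 s=0: VC-HIT | VC [4]
  [7] addr=0x98 blk=19 s=3: L1-HIT | VC [4]
  [8] addr=0x3f blk=7 s=3: MISS | VC [4, 19]
  [9] addr=0x98 blk=19 s=3: VC-HIT | VC [4, 7]
  [10] addr=0x7f blk=15 s=3: MISS | VC [4, 7, 19]
  [11] addr=0x3b blk=7 s=3: VC-HIT | VC [4, 15, 19]
  [12] addr=0x9d blk=19 s=3: VC-HIT | VC [4, 15, 7]

MISSES = 5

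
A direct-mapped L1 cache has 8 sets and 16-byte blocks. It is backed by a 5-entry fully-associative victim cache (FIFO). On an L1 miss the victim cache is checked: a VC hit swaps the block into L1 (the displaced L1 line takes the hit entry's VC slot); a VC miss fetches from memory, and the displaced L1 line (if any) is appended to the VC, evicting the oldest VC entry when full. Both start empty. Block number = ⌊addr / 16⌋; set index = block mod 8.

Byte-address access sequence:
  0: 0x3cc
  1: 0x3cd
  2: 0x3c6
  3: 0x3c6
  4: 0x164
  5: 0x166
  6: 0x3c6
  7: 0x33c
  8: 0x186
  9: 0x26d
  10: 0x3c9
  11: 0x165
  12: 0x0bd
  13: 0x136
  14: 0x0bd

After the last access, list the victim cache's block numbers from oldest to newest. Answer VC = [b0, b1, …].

  [0] addr=0x3cc blk=60 s=4: MISS | VC []
  [1] addr=0x3cd blk=60 s=4: L1-HIT | VC []
  [2] addr=0x3c6 blk=60 s=4: L1-HIT | VC []
  [3] addr=0x3c6 blk=60 s=4: L1-HIT | VC []
  [4] addr=0x164 blk=22 s=6: MISS | VC []
  [5] addr=0x166 blk=22 s=6: L1-HIT | VC []
  [6] addr=0x3c6 blk=60 s=4: L1-HIT | VC []
  [7] addr=0x33c blk=51 s=3: MISS | VC []
  [8] addr=0x186 blk=24 s=0: MISS | VC []
  [9] addr=0x26d blk=38 s=6: MISS | VC [22]
  [10] addr=0x3c9 blk=60 s=4: L1-HIT | VC [22]
  [11] addr=0x165 blk=22 s=6: VC-HIT | VC [38]
  [12] addr=0xbd blk=11 s=3: MISS | VC [38, 51]
  [13] addr=0x136 blk=19 s=3: MISS | VC [38, 51, 11]
  [14] addr=0xbd blk=11 s=3: VC-HIT | VC [38, 51, 19]

VC = [38, 51, 19]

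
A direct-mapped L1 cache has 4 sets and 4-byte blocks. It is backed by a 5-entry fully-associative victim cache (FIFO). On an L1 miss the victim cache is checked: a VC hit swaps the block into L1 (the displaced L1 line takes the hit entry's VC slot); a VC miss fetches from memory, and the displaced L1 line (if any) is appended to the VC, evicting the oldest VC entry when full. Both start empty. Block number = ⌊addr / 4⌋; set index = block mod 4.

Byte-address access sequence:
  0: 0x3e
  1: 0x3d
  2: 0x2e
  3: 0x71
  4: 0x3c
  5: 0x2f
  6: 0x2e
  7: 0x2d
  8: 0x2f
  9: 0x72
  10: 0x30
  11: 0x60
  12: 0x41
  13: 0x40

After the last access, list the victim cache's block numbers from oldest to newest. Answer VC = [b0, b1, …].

0: 0x3e (blk 15, set 3) → MISS  vc=[]
1: 0x3d (blk 15, set 3) → L1-HIT  vc=[]
2: 0x2e (blk 11, set 3) → MISS  vc=[15]
3: 0x71 (blk 28, set 0) → MISS  vc=[15]
4: 0x3c (blk 15, set 3) → VC-HIT  vc=[11]
5: 0x2f (blk 11, set 3) → VC-HIT  vc=[15]
6: 0x2e (blk 11, set 3) → L1-HIT  vc=[15]
7: 0x2d (blk 11, set 3) → L1-HIT  vc=[15]
8: 0x2f (blk 11, set 3) → L1-HIT  vc=[15]
9: 0x72 (blk 28, set 0) → L1-HIT  vc=[15]
10: 0x30 (blk 12, set 0) → MISS  vc=[15, 28]
11: 0x60 (blk 24, set 0) → MISS  vc=[15, 28, 12]
12: 0x41 (blk 16, set 0) → MISS  vc=[15, 28, 12, 24]
13: 0x40 (blk 16, set 0) → L1-HIT  vc=[15, 28, 12, 24]

VC = [15, 28, 12, 24]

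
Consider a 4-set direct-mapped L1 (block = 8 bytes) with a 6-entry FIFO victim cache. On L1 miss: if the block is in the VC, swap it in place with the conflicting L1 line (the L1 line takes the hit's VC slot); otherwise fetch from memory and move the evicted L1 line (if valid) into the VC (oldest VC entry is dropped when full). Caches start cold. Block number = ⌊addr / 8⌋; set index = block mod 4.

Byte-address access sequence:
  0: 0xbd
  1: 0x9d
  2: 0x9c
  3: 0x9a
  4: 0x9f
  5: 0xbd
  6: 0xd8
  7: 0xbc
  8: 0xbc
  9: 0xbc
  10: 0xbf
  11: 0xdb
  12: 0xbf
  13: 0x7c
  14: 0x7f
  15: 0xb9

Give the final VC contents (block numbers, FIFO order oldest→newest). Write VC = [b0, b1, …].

  [0] addr=0xbd blk=23 s=3: MISS | VC []
  [1] addr=0x9d blk=19 s=3: MISS | VC [23]
  [2] addr=0x9c blk=19 s=3: L1-HIT | VC [23]
  [3] addr=0x9a blk=19 s=3: L1-HIT | VC [23]
  [4] addr=0x9f blk=19 s=3: L1-HIT | VC [23]
  [5] addr=0xbd blk=23 s=3: VC-HIT | VC [19]
  [6] addr=0xd8 blk=27 s=3: MISS | VC [19, 23]
  [7] addr=0xbc blk=23 s=3: VC-HIT | VC [19, 27]
  [8] addr=0xbc blk=23 s=3: L1-HIT | VC [19, 27]
  [9] addr=0xbc blk=23 s=3: L1-HIT | VC [19, 27]
  [10] addr=0xbf blk=23 s=3: L1-HIT | VC [19, 27]
  [11] addr=0xdb blk=27 s=3: VC-HIT | VC [19, 23]
  [12] addr=0xbf blk=23 s=3: VC-HIT | VC [19, 27]
  [13] addr=0x7c blk=15 s=3: MISS | VC [19, 27, 23]
  [14] addr=0x7f blk=15 s=3: L1-HIT | VC [19, 27, 23]
  [15] addr=0xb9 blk=23 s=3: VC-HIT | VC [19, 27, 15]

VC = [19, 27, 15]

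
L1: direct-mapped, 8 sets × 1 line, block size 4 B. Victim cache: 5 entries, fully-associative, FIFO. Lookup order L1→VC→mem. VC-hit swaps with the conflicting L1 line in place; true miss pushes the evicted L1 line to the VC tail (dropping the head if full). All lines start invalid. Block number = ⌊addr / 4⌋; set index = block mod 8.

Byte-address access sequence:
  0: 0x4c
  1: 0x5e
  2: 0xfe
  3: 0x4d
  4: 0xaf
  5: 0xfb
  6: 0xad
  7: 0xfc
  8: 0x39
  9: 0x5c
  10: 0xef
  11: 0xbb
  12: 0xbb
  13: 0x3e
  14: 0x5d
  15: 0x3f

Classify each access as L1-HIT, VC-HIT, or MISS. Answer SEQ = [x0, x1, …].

0: 0x4c (blk 19, set 3) → MISS  vc=[]
1: 0x5e (blk 23, set 7) → MISS  vc=[]
2: 0xfe (blk 63, set 7) → MISS  vc=[23]
3: 0x4d (blk 19, set 3) → L1-HIT  vc=[23]
4: 0xaf (blk 43, set 3) → MISS  vc=[23, 19]
5: 0xfb (blk 62, set 6) → MISS  vc=[23, 19]
6: 0xad (blk 43, set 3) → L1-HIT  vc=[23, 19]
7: 0xfc (blk 63, set 7) → L1-HIT  vc=[23, 19]
8: 0x39 (blk 14, set 6) → MISS  vc=[23, 19, 62]
9: 0x5c (blk 23, set 7) → VC-HIT  vc=[63, 19, 62]
10: 0xef (blk 59, set 3) → MISS  vc=[63, 19, 62, 43]
11: 0xbb (blk 46, set 6) → MISS  vc=[63, 19, 62, 43, 14]
12: 0xbb (blk 46, set 6) → L1-HIT  vc=[63, 19, 62, 43, 14]
13: 0x3e (blk 15, set 7) → MISS  vc=[19, 62, 43, 14, 23]
14: 0x5d (blk 23, set 7) → VC-HIT  vc=[19, 62, 43, 14, 15]
15: 0x3f (blk 15, set 7) → VC-HIT  vc=[19, 62, 43, 14, 23]

SEQ = [MISS, MISS, MISS, L1-HIT, MISS, MISS, L1-HIT, L1-HIT, MISS, VC-HIT, MISS, MISS, L1-HIT, MISS, VC-HIT, VC-HIT]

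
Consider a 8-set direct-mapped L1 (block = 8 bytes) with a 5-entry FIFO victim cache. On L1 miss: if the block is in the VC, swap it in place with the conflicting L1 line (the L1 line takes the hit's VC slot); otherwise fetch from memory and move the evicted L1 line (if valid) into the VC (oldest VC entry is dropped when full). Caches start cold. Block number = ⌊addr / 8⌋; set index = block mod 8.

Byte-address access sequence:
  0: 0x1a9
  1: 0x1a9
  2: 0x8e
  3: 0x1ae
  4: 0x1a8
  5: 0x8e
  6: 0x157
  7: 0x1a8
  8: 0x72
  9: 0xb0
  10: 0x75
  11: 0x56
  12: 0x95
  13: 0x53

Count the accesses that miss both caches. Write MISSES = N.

MISSES = 7

#0 0x1a9→b53/s5 MISS; vc=[]
#1 0x1a9→b53/s5 L1-HIT; vc=[]
#2 0x8e→b17/s1 MISS; vc=[]
#3 0x1ae→b53/s5 L1-HIT; vc=[]
#4 0x1a8→b53/s5 L1-HIT; vc=[]
#5 0x8e→b17/s1 L1-HIT; vc=[]
#6 0x157→b42/s2 MISS; vc=[]
#7 0x1a8→b53/s5 L1-HIT; vc=[]
#8 0x72→b14/s6 MISS; vc=[]
#9 0xb0→b22/s6 MISS; vc=[14]
#10 0x75→b14/s6 VC-HIT; vc=[22]
#11 0x56→b10/s2 MISS; vc=[22,42]
#12 0x95→b18/s2 MISS; vc=[22,42,10]
#13 0x53→b10/s2 VC-HIT; vc=[22,42,18]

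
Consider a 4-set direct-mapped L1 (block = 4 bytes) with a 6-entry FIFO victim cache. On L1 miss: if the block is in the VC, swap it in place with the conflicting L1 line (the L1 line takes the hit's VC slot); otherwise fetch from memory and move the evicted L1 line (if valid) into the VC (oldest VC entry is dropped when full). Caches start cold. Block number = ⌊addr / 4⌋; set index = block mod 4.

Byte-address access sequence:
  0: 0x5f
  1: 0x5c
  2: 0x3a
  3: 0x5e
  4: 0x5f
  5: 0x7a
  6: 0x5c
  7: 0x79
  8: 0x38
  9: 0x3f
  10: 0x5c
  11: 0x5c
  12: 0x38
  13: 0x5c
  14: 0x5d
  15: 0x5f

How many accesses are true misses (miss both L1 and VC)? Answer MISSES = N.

MISSES = 4

  [0] addr=0x5f blk=23 s=3: MISS | VC []
  [1] addr=0x5c blk=23 s=3: L1-HIT | VC []
  [2] addr=0x3a blk=14 s=2: MISS | VC []
  [3] addr=0x5e blk=23 s=3: L1-HIT | VC []
  [4] addr=0x5f blk=23 s=3: L1-HIT | VC []
  [5] addr=0x7a blk=30 s=2: MISS | VC [14]
  [6] addr=0x5c blk=23 s=3: L1-HIT | VC [14]
  [7] addr=0x79 blk=30 s=2: L1-HIT | VC [14]
  [8] addr=0x38 blk=14 s=2: VC-HIT | VC [30]
  [9] addr=0x3f blk=15 s=3: MISS | VC [30, 23]
  [10] addr=0x5c blk=23 s=3: VC-HIT | VC [30, 15]
  [11] addr=0x5c blk=23 s=3: L1-HIT | VC [30, 15]
  [12] addr=0x38 blk=14 s=2: L1-HIT | VC [30, 15]
  [13] addr=0x5c blk=23 s=3: L1-HIT | VC [30, 15]
  [14] addr=0x5d blk=23 s=3: L1-HIT | VC [30, 15]
  [15] addr=0x5f blk=23 s=3: L1-HIT | VC [30, 15]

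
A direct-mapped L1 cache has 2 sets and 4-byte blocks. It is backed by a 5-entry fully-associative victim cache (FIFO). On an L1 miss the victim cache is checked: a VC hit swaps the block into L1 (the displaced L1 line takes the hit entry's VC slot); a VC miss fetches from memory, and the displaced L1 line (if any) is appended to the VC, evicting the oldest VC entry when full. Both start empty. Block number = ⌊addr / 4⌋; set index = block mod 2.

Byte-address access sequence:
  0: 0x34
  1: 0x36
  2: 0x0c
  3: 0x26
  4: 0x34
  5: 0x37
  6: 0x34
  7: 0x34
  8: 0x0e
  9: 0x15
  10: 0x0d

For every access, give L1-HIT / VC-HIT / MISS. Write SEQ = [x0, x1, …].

  [0] addr=0x34 blk=13 s=1: MISS | VC []
  [1] addr=0x36 blk=13 s=1: L1-HIT | VC []
  [2] addr=0xc blk=3 s=1: MISS | VC [13]
  [3] addr=0x26 blk=9 s=1: MISS | VC [13, 3]
  [4] addr=0x34 blk=13 s=1: VC-HIT | VC [9, 3]
  [5] addr=0x37 blk=13 s=1: L1-HIT | VC [9, 3]
  [6] addr=0x34 blk=13 s=1: L1-HIT | VC [9, 3]
  [7] addr=0x34 blk=13 s=1: L1-HIT | VC [9, 3]
  [8] addr=0xe blk=3 s=1: VC-HIT | VC [9, 13]
  [9] addr=0x15 blk=5 s=1: MISS | VC [9, 13, 3]
  [10] addr=0xd blk=3 s=1: VC-HIT | VC [9, 13, 5]

SEQ = [MISS, L1-HIT, MISS, MISS, VC-HIT, L1-HIT, L1-HIT, L1-HIT, VC-HIT, MISS, VC-HIT]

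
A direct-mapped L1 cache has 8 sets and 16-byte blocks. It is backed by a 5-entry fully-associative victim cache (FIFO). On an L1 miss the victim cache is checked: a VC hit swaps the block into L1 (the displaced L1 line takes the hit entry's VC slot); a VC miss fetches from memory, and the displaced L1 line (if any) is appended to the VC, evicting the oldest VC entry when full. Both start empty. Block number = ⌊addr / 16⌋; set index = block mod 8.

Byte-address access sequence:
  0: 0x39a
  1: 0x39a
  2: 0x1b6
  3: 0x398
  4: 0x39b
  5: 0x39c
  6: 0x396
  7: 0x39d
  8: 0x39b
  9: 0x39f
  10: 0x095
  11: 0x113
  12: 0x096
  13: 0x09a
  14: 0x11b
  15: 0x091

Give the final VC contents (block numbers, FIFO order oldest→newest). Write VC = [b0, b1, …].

#0 0x39a→b57/s1 MISS; vc=[]
#1 0x39a→b57/s1 L1-HIT; vc=[]
#2 0x1b6→b27/s3 MISS; vc=[]
#3 0x398→b57/s1 L1-HIT; vc=[]
#4 0x39b→b57/s1 L1-HIT; vc=[]
#5 0x39c→b57/s1 L1-HIT; vc=[]
#6 0x396→b57/s1 L1-HIT; vc=[]
#7 0x39d→b57/s1 L1-HIT; vc=[]
#8 0x39b→b57/s1 L1-HIT; vc=[]
#9 0x39f→b57/s1 L1-HIT; vc=[]
#10 0x95→b9/s1 MISS; vc=[57]
#11 0x113→b17/s1 MISS; vc=[57,9]
#12 0x96→b9/s1 VC-HIT; vc=[57,17]
#13 0x9a→b9/s1 L1-HIT; vc=[57,17]
#14 0x11b→b17/s1 VC-HIT; vc=[57,9]
#15 0x91→b9/s1 VC-HIT; vc=[57,17]

VC = [57, 17]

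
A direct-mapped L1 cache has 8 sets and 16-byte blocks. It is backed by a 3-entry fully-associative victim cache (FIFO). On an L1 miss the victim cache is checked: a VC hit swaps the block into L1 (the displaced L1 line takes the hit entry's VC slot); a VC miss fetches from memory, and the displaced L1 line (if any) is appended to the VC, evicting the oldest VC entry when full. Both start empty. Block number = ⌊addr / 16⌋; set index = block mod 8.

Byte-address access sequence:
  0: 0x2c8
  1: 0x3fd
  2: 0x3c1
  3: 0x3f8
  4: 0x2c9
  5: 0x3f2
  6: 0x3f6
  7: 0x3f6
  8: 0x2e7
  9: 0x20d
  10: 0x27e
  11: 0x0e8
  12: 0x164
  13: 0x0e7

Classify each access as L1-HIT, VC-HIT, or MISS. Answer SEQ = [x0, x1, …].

0: 0x2c8 (blk 44, set 4) → MISS  vc=[]
1: 0x3fd (blk 63, set 7) → MISS  vc=[]
2: 0x3c1 (blk 60, set 4) → MISS  vc=[44]
3: 0x3f8 (blk 63, set 7) → L1-HIT  vc=[44]
4: 0x2c9 (blk 44, set 4) → VC-HIT  vc=[60]
5: 0x3f2 (blk 63, set 7) → L1-HIT  vc=[60]
6: 0x3f6 (blk 63, set 7) → L1-HIT  vc=[60]
7: 0x3f6 (blk 63, set 7) → L1-HIT  vc=[60]
8: 0x2e7 (blk 46, set 6) → MISS  vc=[60]
9: 0x20d (blk 32, set 0) → MISS  vc=[60]
10: 0x27e (blk 39, set 7) → MISS  vc=[60, 63]
11: 0xe8 (blk 14, set 6) → MISS  vc=[60, 63, 46]
12: 0x164 (blk 22, set 6) → MISS  vc=[63, 46, 14]
13: 0xe7 (blk 14, set 6) → VC-HIT  vc=[63, 46, 22]

SEQ = [MISS, MISS, MISS, L1-HIT, VC-HIT, L1-HIT, L1-HIT, L1-HIT, MISS, MISS, MISS, MISS, MISS, VC-HIT]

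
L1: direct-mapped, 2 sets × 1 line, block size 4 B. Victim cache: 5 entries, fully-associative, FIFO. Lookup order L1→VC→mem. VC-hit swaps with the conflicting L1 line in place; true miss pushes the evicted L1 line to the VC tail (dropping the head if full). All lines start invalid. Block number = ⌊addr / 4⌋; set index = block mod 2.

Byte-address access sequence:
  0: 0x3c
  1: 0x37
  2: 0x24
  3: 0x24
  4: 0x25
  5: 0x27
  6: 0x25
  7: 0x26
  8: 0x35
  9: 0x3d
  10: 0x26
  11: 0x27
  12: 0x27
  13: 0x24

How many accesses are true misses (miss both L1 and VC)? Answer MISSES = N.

MISSES = 3

0: 0x3c (blk 15, set 1) → MISS  vc=[]
1: 0x37 (blk 13, set 1) → MISS  vc=[15]
2: 0x24 (blk 9, set 1) → MISS  vc=[15, 13]
3: 0x24 (blk 9, set 1) → L1-HIT  vc=[15, 13]
4: 0x25 (blk 9, set 1) → L1-HIT  vc=[15, 13]
5: 0x27 (blk 9, set 1) → L1-HIT  vc=[15, 13]
6: 0x25 (blk 9, set 1) → L1-HIT  vc=[15, 13]
7: 0x26 (blk 9, set 1) → L1-HIT  vc=[15, 13]
8: 0x35 (blk 13, set 1) → VC-HIT  vc=[15, 9]
9: 0x3d (blk 15, set 1) → VC-HIT  vc=[13, 9]
10: 0x26 (blk 9, set 1) → VC-HIT  vc=[13, 15]
11: 0x27 (blk 9, set 1) → L1-HIT  vc=[13, 15]
12: 0x27 (blk 9, set 1) → L1-HIT  vc=[13, 15]
13: 0x24 (blk 9, set 1) → L1-HIT  vc=[13, 15]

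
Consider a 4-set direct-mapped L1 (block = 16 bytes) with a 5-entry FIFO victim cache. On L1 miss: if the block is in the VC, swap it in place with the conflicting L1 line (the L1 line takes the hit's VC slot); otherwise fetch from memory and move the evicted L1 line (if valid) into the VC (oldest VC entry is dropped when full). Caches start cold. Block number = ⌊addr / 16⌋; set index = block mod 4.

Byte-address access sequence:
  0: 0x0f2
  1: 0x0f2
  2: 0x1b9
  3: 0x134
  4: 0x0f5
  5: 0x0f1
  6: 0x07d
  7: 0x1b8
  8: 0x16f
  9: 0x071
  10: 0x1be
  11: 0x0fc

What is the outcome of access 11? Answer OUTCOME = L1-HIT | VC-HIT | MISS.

OUTCOME = VC-HIT

#0 0xf2→b15/s3 MISS; vc=[]
#1 0xf2→b15/s3 L1-HIT; vc=[]
#2 0x1b9→b27/s3 MISS; vc=[15]
#3 0x134→b19/s3 MISS; vc=[15,27]
#4 0xf5→b15/s3 VC-HIT; vc=[19,27]
#5 0xf1→b15/s3 L1-HIT; vc=[19,27]
#6 0x7d→b7/s3 MISS; vc=[19,27,15]
#7 0x1b8→b27/s3 VC-HIT; vc=[19,7,15]
#8 0x16f→b22/s2 MISS; vc=[19,7,15]
#9 0x71→b7/s3 VC-HIT; vc=[19,27,15]
#10 0x1be→b27/s3 VC-HIT; vc=[19,7,15]
#11 0xfc→b15/s3 VC-HIT; vc=[19,7,27]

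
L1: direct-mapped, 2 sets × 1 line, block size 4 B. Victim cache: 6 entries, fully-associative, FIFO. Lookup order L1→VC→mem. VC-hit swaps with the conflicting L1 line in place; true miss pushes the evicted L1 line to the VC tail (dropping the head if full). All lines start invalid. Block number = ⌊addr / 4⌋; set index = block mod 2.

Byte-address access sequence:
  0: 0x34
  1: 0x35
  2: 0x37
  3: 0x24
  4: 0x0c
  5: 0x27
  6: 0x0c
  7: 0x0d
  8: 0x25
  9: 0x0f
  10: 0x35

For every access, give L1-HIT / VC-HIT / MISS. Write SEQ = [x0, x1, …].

0: 0x34 (blk 13, set 1) → MISS  vc=[]
1: 0x35 (blk 13, set 1) → L1-HIT  vc=[]
2: 0x37 (blk 13, set 1) → L1-HIT  vc=[]
3: 0x24 (blk 9, set 1) → MISS  vc=[13]
4: 0xc (blk 3, set 1) → MISS  vc=[13, 9]
5: 0x27 (blk 9, set 1) → VC-HIT  vc=[13, 3]
6: 0xc (blk 3, set 1) → VC-HIT  vc=[13, 9]
7: 0xd (blk 3, set 1) → L1-HIT  vc=[13, 9]
8: 0x25 (blk 9, set 1) → VC-HIT  vc=[13, 3]
9: 0xf (blk 3, set 1) → VC-HIT  vc=[13, 9]
10: 0x35 (blk 13, set 1) → VC-HIT  vc=[3, 9]

SEQ = [MISS, L1-HIT, L1-HIT, MISS, MISS, VC-HIT, VC-HIT, L1-HIT, VC-HIT, VC-HIT, VC-HIT]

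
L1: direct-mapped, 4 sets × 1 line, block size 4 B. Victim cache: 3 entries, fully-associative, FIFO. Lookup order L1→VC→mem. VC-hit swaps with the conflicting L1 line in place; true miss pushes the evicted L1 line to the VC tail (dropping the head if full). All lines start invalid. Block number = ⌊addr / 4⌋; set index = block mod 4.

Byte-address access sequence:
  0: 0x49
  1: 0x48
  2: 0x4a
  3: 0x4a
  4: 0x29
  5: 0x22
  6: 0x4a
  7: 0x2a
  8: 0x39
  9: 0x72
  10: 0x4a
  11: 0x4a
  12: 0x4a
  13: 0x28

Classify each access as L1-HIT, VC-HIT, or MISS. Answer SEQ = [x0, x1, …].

SEQ = [MISS, L1-HIT, L1-HIT, L1-HIT, MISS, MISS, VC-HIT, VC-HIT, MISS, MISS, VC-HIT, L1-HIT, L1-HIT, VC-HIT]

0: 0x49 (blk 18, set 2) → MISS  vc=[]
1: 0x48 (blk 18, set 2) → L1-HIT  vc=[]
2: 0x4a (blk 18, set 2) → L1-HIT  vc=[]
3: 0x4a (blk 18, set 2) → L1-HIT  vc=[]
4: 0x29 (blk 10, set 2) → MISS  vc=[18]
5: 0x22 (blk 8, set 0) → MISS  vc=[18]
6: 0x4a (blk 18, set 2) → VC-HIT  vc=[10]
7: 0x2a (blk 10, set 2) → VC-HIT  vc=[18]
8: 0x39 (blk 14, set 2) → MISS  vc=[18, 10]
9: 0x72 (blk 28, set 0) → MISS  vc=[18, 10, 8]
10: 0x4a (blk 18, set 2) → VC-HIT  vc=[14, 10, 8]
11: 0x4a (blk 18, set 2) → L1-HIT  vc=[14, 10, 8]
12: 0x4a (blk 18, set 2) → L1-HIT  vc=[14, 10, 8]
13: 0x28 (blk 10, set 2) → VC-HIT  vc=[14, 18, 8]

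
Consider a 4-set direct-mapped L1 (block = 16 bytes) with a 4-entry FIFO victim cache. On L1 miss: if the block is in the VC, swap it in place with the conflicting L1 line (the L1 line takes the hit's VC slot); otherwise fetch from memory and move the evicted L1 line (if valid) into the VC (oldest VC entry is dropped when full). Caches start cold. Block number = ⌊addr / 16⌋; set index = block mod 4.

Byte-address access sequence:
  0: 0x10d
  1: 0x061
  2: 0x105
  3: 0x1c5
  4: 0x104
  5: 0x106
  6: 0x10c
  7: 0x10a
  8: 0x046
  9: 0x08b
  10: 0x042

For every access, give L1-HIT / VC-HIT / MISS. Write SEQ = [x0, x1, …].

#0 0x10d→b16/s0 MISS; vc=[]
#1 0x61→b6/s2 MISS; vc=[]
#2 0x105→b16/s0 L1-HIT; vc=[]
#3 0x1c5→b28/s0 MISS; vc=[16]
#4 0x104→b16/s0 VC-HIT; vc=[28]
#5 0x106→b16/s0 L1-HIT; vc=[28]
#6 0x10c→b16/s0 L1-HIT; vc=[28]
#7 0x10a→b16/s0 L1-HIT; vc=[28]
#8 0x46→b4/s0 MISS; vc=[28,16]
#9 0x8b→b8/s0 MISS; vc=[28,16,4]
#10 0x42→b4/s0 VC-HIT; vc=[28,16,8]

SEQ = [MISS, MISS, L1-HIT, MISS, VC-HIT, L1-HIT, L1-HIT, L1-HIT, MISS, MISS, VC-HIT]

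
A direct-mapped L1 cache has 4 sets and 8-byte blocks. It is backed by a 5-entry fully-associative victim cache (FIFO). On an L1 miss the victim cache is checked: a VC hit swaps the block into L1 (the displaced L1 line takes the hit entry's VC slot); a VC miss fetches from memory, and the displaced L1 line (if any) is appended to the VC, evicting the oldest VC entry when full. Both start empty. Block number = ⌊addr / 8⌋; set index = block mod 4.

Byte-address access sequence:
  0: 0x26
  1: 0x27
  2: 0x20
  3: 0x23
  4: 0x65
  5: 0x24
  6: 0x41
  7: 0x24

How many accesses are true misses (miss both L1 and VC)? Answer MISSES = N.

0: 0x26 (blk 4, set 0) → MISS  vc=[]
1: 0x27 (blk 4, set 0) → L1-HIT  vc=[]
2: 0x20 (blk 4, set 0) → L1-HIT  vc=[]
3: 0x23 (blk 4, set 0) → L1-HIT  vc=[]
4: 0x65 (blk 12, set 0) → MISS  vc=[4]
5: 0x24 (blk 4, set 0) → VC-HIT  vc=[12]
6: 0x41 (blk 8, set 0) → MISS  vc=[12, 4]
7: 0x24 (blk 4, set 0) → VC-HIT  vc=[12, 8]

MISSES = 3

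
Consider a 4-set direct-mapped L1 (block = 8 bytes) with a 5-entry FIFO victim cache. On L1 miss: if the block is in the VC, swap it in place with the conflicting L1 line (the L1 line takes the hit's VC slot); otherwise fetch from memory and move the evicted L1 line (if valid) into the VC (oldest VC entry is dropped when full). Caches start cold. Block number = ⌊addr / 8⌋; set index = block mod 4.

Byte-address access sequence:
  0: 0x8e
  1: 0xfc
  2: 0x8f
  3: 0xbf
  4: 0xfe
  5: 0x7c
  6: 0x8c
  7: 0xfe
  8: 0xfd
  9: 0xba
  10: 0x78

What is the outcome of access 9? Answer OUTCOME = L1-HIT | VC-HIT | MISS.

OUTCOME = VC-HIT

0: 0x8e (blk 17, set 1) → MISS  vc=[]
1: 0xfc (blk 31, set 3) → MISS  vc=[]
2: 0x8f (blk 17, set 1) → L1-HIT  vc=[]
3: 0xbf (blk 23, set 3) → MISS  vc=[31]
4: 0xfe (blk 31, set 3) → VC-HIT  vc=[23]
5: 0x7c (blk 15, set 3) → MISS  vc=[23, 31]
6: 0x8c (blk 17, set 1) → L1-HIT  vc=[23, 31]
7: 0xfe (blk 31, set 3) → VC-HIT  vc=[23, 15]
8: 0xfd (blk 31, set 3) → L1-HIT  vc=[23, 15]
9: 0xba (blk 23, set 3) → VC-HIT  vc=[31, 15]
10: 0x78 (blk 15, set 3) → VC-HIT  vc=[31, 23]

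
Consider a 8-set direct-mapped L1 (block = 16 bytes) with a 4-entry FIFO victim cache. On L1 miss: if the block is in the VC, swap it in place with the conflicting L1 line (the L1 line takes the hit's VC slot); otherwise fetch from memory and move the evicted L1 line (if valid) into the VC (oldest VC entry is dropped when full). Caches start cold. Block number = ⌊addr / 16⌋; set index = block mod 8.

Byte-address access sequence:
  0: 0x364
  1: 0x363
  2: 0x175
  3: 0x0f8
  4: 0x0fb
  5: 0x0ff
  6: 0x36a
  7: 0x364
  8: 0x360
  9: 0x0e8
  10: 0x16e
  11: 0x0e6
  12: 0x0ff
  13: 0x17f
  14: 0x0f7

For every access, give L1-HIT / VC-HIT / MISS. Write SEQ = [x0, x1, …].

SEQ = [MISS, L1-HIT, MISS, MISS, L1-HIT, L1-HIT, L1-HIT, L1-HIT, L1-HIT, MISS, MISS, VC-HIT, L1-HIT, VC-HIT, VC-HIT]

0: 0x364 (blk 54, set 6) → MISS  vc=[]
1: 0x363 (blk 54, set 6) → L1-HIT  vc=[]
2: 0x175 (blk 23, set 7) → MISS  vc=[]
3: 0xf8 (blk 15, set 7) → MISS  vc=[23]
4: 0xfb (blk 15, set 7) → L1-HIT  vc=[23]
5: 0xff (blk 15, set 7) → L1-HIT  vc=[23]
6: 0x36a (blk 54, set 6) → L1-HIT  vc=[23]
7: 0x364 (blk 54, set 6) → L1-HIT  vc=[23]
8: 0x360 (blk 54, set 6) → L1-HIT  vc=[23]
9: 0xe8 (blk 14, set 6) → MISS  vc=[23, 54]
10: 0x16e (blk 22, set 6) → MISS  vc=[23, 54, 14]
11: 0xe6 (blk 14, set 6) → VC-HIT  vc=[23, 54, 22]
12: 0xff (blk 15, set 7) → L1-HIT  vc=[23, 54, 22]
13: 0x17f (blk 23, set 7) → VC-HIT  vc=[15, 54, 22]
14: 0xf7 (blk 15, set 7) → VC-HIT  vc=[23, 54, 22]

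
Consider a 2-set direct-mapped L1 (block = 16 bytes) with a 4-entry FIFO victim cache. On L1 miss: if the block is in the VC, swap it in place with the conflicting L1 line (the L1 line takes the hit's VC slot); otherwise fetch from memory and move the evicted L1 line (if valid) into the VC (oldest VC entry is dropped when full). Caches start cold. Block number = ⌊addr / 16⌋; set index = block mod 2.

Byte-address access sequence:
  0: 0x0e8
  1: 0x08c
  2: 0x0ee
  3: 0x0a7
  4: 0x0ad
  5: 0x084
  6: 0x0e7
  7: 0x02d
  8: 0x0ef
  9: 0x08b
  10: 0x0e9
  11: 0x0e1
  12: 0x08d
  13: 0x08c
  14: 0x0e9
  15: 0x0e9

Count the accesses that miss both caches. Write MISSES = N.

0: 0xe8 (blk 14, set 0) → MISS  vc=[]
1: 0x8c (blk 8, set 0) → MISS  vc=[14]
2: 0xee (blk 14, set 0) → VC-HIT  vc=[8]
3: 0xa7 (blk 10, set 0) → MISS  vc=[8, 14]
4: 0xad (blk 10, set 0) → L1-HIT  vc=[8, 14]
5: 0x84 (blk 8, set 0) → VC-HIT  vc=[10, 14]
6: 0xe7 (blk 14, set 0) → VC-HIT  vc=[10, 8]
7: 0x2d (blk 2, set 0) → MISS  vc=[10, 8, 14]
8: 0xef (blk 14, set 0) → VC-HIT  vc=[10, 8, 2]
9: 0x8b (blk 8, set 0) → VC-HIT  vc=[10, 14, 2]
10: 0xe9 (blk 14, set 0) → VC-HIT  vc=[10, 8, 2]
11: 0xe1 (blk 14, set 0) → L1-HIT  vc=[10, 8, 2]
12: 0x8d (blk 8, set 0) → VC-HIT  vc=[10, 14, 2]
13: 0x8c (blk 8, set 0) → L1-HIT  vc=[10, 14, 2]
14: 0xe9 (blk 14, set 0) → VC-HIT  vc=[10, 8, 2]
15: 0xe9 (blk 14, set 0) → L1-HIT  vc=[10, 8, 2]

MISSES = 4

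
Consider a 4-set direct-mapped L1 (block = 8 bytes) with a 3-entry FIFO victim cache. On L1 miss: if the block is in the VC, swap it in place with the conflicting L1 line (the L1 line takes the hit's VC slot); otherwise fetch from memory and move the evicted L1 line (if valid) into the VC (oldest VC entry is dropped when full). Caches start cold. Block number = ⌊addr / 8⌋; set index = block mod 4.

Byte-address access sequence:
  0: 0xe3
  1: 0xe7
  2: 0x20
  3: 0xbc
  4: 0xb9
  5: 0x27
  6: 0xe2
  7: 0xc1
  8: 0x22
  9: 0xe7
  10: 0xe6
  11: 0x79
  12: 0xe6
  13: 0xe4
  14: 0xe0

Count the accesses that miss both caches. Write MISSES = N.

#0 0xe3→b28/s0 MISS; vc=[]
#1 0xe7→b28/s0 L1-HIT; vc=[]
#2 0x20→b4/s0 MISS; vc=[28]
#3 0xbc→b23/s3 MISS; vc=[28]
#4 0xb9→b23/s3 L1-HIT; vc=[28]
#5 0x27→b4/s0 L1-HIT; vc=[28]
#6 0xe2→b28/s0 VC-HIT; vc=[4]
#7 0xc1→b24/s0 MISS; vc=[4,28]
#8 0x22→b4/s0 VC-HIT; vc=[24,28]
#9 0xe7→b28/s0 VC-HIT; vc=[24,4]
#10 0xe6→b28/s0 L1-HIT; vc=[24,4]
#11 0x79→b15/s3 MISS; vc=[24,4,23]
#12 0xe6→b28/s0 L1-HIT; vc=[24,4,23]
#13 0xe4→b28/s0 L1-HIT; vc=[24,4,23]
#14 0xe0→b28/s0 L1-HIT; vc=[24,4,23]

MISSES = 5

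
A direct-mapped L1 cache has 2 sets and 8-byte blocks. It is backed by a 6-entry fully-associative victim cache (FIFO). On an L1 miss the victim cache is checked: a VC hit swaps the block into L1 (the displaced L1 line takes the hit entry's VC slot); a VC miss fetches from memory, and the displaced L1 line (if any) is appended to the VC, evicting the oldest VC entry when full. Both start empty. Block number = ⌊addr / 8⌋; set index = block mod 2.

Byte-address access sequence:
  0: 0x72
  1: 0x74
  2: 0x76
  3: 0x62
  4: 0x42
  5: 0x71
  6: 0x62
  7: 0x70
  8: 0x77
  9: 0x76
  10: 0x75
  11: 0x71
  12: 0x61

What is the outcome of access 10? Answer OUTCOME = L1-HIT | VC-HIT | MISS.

OUTCOME = L1-HIT

  [0] addr=0x72 blk=14 s=0: MISS | VC []
  [1] addr=0x74 blk=14 s=0: L1-HIT | VC []
  [2] addr=0x76 blk=14 s=0: L1-HIT | VC []
  [3] addr=0x62 blk=12 s=0: MISS | VC [14]
  [4] addr=0x42 blk=8 s=0: MISS | VC [14, 12]
  [5] addr=0x71 blk=14 s=0: VC-HIT | VC [8, 12]
  [6] addr=0x62 blk=12 s=0: VC-HIT | VC [8, 14]
  [7] addr=0x70 blk=14 s=0: VC-HIT | VC [8, 12]
  [8] addr=0x77 blk=14 s=0: L1-HIT | VC [8, 12]
  [9] addr=0x76 blk=14 s=0: L1-HIT | VC [8, 12]
  [10] addr=0x75 blk=14 s=0: L1-HIT | VC [8, 12]
  [11] addr=0x71 blk=14 s=0: L1-HIT | VC [8, 12]
  [12] addr=0x61 blk=12 s=0: VC-HIT | VC [8, 14]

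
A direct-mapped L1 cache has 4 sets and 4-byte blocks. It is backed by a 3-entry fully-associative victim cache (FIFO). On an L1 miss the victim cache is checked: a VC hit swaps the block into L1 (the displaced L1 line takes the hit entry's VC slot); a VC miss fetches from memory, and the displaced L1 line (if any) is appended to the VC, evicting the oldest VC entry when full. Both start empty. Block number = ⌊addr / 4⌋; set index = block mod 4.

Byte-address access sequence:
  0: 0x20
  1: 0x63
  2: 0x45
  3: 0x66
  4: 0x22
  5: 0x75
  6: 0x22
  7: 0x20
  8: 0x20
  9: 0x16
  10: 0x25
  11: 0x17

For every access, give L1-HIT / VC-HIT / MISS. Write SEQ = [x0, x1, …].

SEQ = [MISS, MISS, MISS, MISS, VC-HIT, MISS, L1-HIT, L1-HIT, L1-HIT, MISS, MISS, VC-HIT]

#0 0x20→b8/s0 MISS; vc=[]
#1 0x63→b24/s0 MISS; vc=[8]
#2 0x45→b17/s1 MISS; vc=[8]
#3 0x66→b25/s1 MISS; vc=[8,17]
#4 0x22→b8/s0 VC-HIT; vc=[24,17]
#5 0x75→b29/s1 MISS; vc=[24,17,25]
#6 0x22→b8/s0 L1-HIT; vc=[24,17,25]
#7 0x20→b8/s0 L1-HIT; vc=[24,17,25]
#8 0x20→b8/s0 L1-HIT; vc=[24,17,25]
#9 0x16→b5/s1 MISS; vc=[17,25,29]
#10 0x25→b9/s1 MISS; vc=[25,29,5]
#11 0x17→b5/s1 VC-HIT; vc=[25,29,9]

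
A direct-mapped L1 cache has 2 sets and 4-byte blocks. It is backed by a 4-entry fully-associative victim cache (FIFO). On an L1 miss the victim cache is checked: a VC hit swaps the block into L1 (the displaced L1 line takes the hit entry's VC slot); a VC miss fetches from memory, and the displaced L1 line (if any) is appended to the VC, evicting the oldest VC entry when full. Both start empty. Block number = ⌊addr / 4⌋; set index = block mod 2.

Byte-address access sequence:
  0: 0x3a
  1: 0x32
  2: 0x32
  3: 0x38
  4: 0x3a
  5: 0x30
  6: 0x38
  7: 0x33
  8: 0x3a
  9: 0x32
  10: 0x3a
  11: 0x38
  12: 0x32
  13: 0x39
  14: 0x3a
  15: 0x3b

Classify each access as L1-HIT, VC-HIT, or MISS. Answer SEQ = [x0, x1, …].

  [0] addr=0x3a blk=14 s=0: MISS | VC []
  [1] addr=0x32 blk=12 s=0: MISS | VC [14]
  [2] addr=0x32 blk=12 s=0: L1-HIT | VC [14]
  [3] addr=0x38 blk=14 s=0: VC-HIT | VC [12]
  [4] addr=0x3a blk=14 s=0: L1-HIT | VC [12]
  [5] addr=0x30 blk=12 s=0: VC-HIT | VC [14]
  [6] addr=0x38 blk=14 s=0: VC-HIT | VC [12]
  [7] addr=0x33 blk=12 s=0: VC-HIT | VC [14]
  [8] addr=0x3a blk=14 s=0: VC-HIT | VC [12]
  [9] addr=0x32 blk=12 s=0: VC-HIT | VC [14]
  [10] addr=0x3a blk=14 s=0: VC-HIT | VC [12]
  [11] addr=0x38 blk=14 s=0: L1-HIT | VC [12]
  [12] addr=0x32 blk=12 s=0: VC-HIT | VC [14]
  [13] addr=0x39 blk=14 s=0: VC-HIT | VC [12]
  [14] addr=0x3a blk=14 s=0: L1-HIT | VC [12]
  [15] addr=0x3b blk=14 s=0: L1-HIT | VC [12]

SEQ = [MISS, MISS, L1-HIT, VC-HIT, L1-HIT, VC-HIT, VC-HIT, VC-HIT, VC-HIT, VC-HIT, VC-HIT, L1-HIT, VC-HIT, VC-HIT, L1-HIT, L1-HIT]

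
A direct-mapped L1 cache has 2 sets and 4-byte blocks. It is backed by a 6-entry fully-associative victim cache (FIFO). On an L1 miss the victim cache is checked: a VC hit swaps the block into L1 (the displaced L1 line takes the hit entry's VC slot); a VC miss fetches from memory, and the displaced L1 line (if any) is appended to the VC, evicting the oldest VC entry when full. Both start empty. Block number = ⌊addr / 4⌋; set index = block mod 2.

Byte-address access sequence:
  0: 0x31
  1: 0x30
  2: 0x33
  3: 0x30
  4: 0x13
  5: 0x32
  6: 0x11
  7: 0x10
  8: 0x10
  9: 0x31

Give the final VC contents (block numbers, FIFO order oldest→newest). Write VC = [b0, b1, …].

  [0] addr=0x31 blk=12 s=0: MISS | VC []
  [1] addr=0x30 blk=12 s=0: L1-HIT | VC []
  [2] addr=0x33 blk=12 s=0: L1-HIT | VC []
  [3] addr=0x30 blk=12 s=0: L1-HIT | VC []
  [4] addr=0x13 blk=4 s=0: MISS | VC [12]
  [5] addr=0x32 blk=12 s=0: VC-HIT | VC [4]
  [6] addr=0x11 blk=4 s=0: VC-HIT | VC [12]
  [7] addr=0x10 blk=4 s=0: L1-HIT | VC [12]
  [8] addr=0x10 blk=4 s=0: L1-HIT | VC [12]
  [9] addr=0x31 blk=12 s=0: VC-HIT | VC [4]

VC = [4]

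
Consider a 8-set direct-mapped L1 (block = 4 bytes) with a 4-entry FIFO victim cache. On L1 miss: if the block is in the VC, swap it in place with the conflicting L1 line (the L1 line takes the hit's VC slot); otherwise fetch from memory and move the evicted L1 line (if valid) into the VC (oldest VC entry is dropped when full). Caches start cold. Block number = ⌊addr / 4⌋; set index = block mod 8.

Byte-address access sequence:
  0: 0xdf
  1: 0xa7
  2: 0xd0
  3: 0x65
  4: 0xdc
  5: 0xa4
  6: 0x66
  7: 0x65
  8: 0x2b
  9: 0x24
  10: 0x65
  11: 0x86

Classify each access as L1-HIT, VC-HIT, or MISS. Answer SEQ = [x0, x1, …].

  [0] addr=0xdf blk=55 s=7: MISS | VC []
  [1] addr=0xa7 blk=41 s=1: MISS | VC []
  [2] addr=0xd0 blk=52 s=4: MISS | VC []
  [3] addr=0x65 blk=25 s=1: MISS | VC [41]
  [4] addr=0xdc blk=55 s=7: L1-HIT | VC [41]
  [5] addr=0xa4 blk=41 s=1: VC-HIT | VC [25]
  [6] addr=0x66 blk=25 s=1: VC-HIT | VC [41]
  [7] addr=0x65 blk=25 s=1: L1-HIT | VC [41]
  [8] addr=0x2b blk=10 s=2: MISS | VC [41]
  [9] addr=0x24 blk=9 s=1: MISS | VC [41, 25]
  [10] addr=0x65 blk=25 s=1: VC-HIT | VC [41, 9]
  [11] addr=0x86 blk=33 s=1: MISS | VC [41, 9, 25]

SEQ = [MISS, MISS, MISS, MISS, L1-HIT, VC-HIT, VC-HIT, L1-HIT, MISS, MISS, VC-HIT, MISS]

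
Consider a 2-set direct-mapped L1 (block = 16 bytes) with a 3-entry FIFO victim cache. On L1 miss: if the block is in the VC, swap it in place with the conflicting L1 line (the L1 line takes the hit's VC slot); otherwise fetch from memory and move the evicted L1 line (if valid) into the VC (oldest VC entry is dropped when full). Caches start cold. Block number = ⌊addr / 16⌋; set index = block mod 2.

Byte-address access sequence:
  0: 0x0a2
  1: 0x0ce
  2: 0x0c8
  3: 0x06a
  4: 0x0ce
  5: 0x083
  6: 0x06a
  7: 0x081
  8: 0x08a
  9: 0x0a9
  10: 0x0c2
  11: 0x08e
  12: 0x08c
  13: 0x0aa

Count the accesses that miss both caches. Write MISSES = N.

  [0] addr=0xa2 blk=10 s=0: MISS | VC []
  [1] addr=0xce blk=12 s=0: MISS | VC [10]
  [2] addr=0xc8 blk=12 s=0: L1-HIT | VC [10]
  [3] addr=0x6a blk=6 s=0: MISS | VC [10, 12]
  [4] addr=0xce blk=12 s=0: VC-HIT | VC [10, 6]
  [5] addr=0x83 blk=8 s=0: MISS | VC [10, 6, 12]
  [6] addr=0x6a blk=6 s=0: VC-HIT | VC [10, 8, 12]
  [7] addr=0x81 blk=8 s=0: VC-HIT | VC [10, 6, 12]
  [8] addr=0x8a blk=8 s=0: L1-HIT | VC [10, 6, 12]
  [9] addr=0xa9 blk=10 s=0: VC-HIT | VC [8, 6, 12]
  [10] addr=0xc2 blk=12 s=0: VC-HIT | VC [8, 6, 10]
  [11] addr=0x8e blk=8 s=0: VC-HIT | VC [12, 6, 10]
  [12] addr=0x8c blk=8 s=0: L1-HIT | VC [12, 6, 10]
  [13] addr=0xaa blk=10 s=0: VC-HIT | VC [12, 6, 8]

MISSES = 4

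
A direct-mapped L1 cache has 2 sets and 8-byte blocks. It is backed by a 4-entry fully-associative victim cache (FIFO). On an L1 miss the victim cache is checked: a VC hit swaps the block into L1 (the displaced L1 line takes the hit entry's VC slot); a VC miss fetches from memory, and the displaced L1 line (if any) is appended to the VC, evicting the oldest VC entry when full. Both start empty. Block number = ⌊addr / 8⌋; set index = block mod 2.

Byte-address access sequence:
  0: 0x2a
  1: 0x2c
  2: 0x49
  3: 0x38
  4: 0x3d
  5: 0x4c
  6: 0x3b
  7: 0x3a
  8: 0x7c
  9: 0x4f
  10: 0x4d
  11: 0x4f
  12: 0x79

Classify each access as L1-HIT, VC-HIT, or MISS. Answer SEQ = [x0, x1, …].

0: 0x2a (blk 5, set 1) → MISS  vc=[]
1: 0x2c (blk 5, set 1) → L1-HIT  vc=[]
2: 0x49 (blk 9, set 1) → MISS  vc=[5]
3: 0x38 (blk 7, set 1) → MISS  vc=[5, 9]
4: 0x3d (blk 7, set 1) → L1-HIT  vc=[5, 9]
5: 0x4c (blk 9, set 1) → VC-HIT  vc=[5, 7]
6: 0x3b (blk 7, set 1) → VC-HIT  vc=[5, 9]
7: 0x3a (blk 7, set 1) → L1-HIT  vc=[5, 9]
8: 0x7c (blk 15, set 1) → MISS  vc=[5, 9, 7]
9: 0x4f (blk 9, set 1) → VC-HIT  vc=[5, 15, 7]
10: 0x4d (blk 9, set 1) → L1-HIT  vc=[5, 15, 7]
11: 0x4f (blk 9, set 1) → L1-HIT  vc=[5, 15, 7]
12: 0x79 (blk 15, set 1) → VC-HIT  vc=[5, 9, 7]

SEQ = [MISS, L1-HIT, MISS, MISS, L1-HIT, VC-HIT, VC-HIT, L1-HIT, MISS, VC-HIT, L1-HIT, L1-HIT, VC-HIT]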